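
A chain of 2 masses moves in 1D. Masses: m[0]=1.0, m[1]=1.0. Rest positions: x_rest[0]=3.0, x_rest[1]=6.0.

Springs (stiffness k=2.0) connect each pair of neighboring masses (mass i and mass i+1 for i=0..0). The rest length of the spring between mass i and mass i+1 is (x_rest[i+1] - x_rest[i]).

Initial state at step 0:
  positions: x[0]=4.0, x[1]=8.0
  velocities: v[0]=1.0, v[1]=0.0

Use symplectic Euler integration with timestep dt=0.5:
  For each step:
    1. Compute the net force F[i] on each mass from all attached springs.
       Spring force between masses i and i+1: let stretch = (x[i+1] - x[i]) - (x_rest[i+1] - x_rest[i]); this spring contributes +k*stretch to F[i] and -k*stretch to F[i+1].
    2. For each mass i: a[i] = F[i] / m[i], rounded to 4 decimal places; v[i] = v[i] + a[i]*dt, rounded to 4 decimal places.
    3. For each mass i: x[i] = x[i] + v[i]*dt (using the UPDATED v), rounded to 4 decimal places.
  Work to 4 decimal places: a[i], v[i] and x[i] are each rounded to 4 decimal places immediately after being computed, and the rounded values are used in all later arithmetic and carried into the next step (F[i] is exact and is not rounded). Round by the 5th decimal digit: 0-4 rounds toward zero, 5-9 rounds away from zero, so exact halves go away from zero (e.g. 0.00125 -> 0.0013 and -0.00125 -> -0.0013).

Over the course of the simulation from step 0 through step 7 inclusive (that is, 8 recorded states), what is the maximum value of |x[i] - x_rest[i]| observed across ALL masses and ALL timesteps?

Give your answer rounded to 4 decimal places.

Answer: 3.5000

Derivation:
Step 0: x=[4.0000 8.0000] v=[1.0000 0.0000]
Step 1: x=[5.0000 7.5000] v=[2.0000 -1.0000]
Step 2: x=[5.7500 7.2500] v=[1.5000 -0.5000]
Step 3: x=[5.7500 7.7500] v=[0.0000 1.0000]
Step 4: x=[5.2500 8.7500] v=[-1.0000 2.0000]
Step 5: x=[5.0000 9.5000] v=[-0.5000 1.5000]
Step 6: x=[5.5000 9.5000] v=[1.0000 0.0000]
Step 7: x=[6.5000 9.0000] v=[2.0000 -1.0000]
Max displacement = 3.5000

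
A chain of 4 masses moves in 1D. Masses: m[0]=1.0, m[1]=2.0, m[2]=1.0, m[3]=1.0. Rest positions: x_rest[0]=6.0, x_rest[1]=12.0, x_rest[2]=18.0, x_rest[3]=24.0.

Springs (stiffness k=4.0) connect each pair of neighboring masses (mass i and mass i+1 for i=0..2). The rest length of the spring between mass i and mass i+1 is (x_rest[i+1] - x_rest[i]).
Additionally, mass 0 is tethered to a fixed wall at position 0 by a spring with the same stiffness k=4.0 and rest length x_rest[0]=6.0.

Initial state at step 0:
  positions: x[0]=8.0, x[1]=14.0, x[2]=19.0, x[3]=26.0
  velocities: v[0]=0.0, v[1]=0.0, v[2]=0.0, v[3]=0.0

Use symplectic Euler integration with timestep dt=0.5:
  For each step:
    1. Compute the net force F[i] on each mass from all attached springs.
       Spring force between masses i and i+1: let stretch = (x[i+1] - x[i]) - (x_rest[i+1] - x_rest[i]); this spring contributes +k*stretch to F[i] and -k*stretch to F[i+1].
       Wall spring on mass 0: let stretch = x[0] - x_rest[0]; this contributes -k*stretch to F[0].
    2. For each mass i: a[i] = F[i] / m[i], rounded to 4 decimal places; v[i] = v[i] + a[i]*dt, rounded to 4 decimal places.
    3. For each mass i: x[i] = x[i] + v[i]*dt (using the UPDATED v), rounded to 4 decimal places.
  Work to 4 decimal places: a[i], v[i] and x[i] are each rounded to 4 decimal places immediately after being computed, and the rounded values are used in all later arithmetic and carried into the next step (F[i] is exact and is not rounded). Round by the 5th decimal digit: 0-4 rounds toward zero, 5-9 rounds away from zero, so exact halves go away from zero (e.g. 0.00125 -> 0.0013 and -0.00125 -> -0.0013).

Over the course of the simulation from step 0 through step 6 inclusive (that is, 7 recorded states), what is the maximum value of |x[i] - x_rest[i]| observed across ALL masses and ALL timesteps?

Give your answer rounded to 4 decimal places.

Answer: 3.0000

Derivation:
Step 0: x=[8.0000 14.0000 19.0000 26.0000] v=[0.0000 0.0000 0.0000 0.0000]
Step 1: x=[6.0000 13.5000 21.0000 25.0000] v=[-4.0000 -1.0000 4.0000 -2.0000]
Step 2: x=[5.5000 13.0000 19.5000 26.0000] v=[-1.0000 -1.0000 -3.0000 2.0000]
Step 3: x=[7.0000 12.0000 18.0000 26.5000] v=[3.0000 -2.0000 -3.0000 1.0000]
Step 4: x=[6.5000 11.5000 19.0000 24.5000] v=[-1.0000 -1.0000 2.0000 -4.0000]
Step 5: x=[4.5000 12.2500 18.0000 23.0000] v=[-4.0000 1.5000 -2.0000 -3.0000]
Step 6: x=[5.7500 12.0000 16.2500 22.5000] v=[2.5000 -0.5000 -3.5000 -1.0000]
Max displacement = 3.0000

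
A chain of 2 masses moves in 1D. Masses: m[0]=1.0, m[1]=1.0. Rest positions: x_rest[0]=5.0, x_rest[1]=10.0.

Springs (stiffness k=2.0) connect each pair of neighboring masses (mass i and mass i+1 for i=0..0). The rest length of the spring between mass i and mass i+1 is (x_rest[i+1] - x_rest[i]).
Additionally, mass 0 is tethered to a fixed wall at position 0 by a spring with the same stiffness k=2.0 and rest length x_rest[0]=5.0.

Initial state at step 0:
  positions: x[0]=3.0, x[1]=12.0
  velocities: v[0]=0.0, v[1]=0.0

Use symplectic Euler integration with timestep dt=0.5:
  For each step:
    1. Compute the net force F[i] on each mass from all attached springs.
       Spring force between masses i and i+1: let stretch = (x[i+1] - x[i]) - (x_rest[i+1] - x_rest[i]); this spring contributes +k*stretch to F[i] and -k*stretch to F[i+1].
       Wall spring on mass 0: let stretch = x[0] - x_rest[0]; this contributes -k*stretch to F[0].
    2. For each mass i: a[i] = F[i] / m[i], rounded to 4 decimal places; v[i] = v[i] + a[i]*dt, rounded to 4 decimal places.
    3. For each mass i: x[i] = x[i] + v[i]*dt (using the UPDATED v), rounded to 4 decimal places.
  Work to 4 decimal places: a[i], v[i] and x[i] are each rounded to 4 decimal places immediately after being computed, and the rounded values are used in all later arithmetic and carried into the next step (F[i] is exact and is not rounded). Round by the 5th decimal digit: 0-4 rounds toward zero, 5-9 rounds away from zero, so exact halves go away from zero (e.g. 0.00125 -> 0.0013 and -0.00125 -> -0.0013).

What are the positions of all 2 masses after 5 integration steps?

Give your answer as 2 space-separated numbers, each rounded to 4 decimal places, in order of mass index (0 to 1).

Step 0: x=[3.0000 12.0000] v=[0.0000 0.0000]
Step 1: x=[6.0000 10.0000] v=[6.0000 -4.0000]
Step 2: x=[8.0000 8.5000] v=[4.0000 -3.0000]
Step 3: x=[6.2500 9.2500] v=[-3.5000 1.5000]
Step 4: x=[2.8750 11.0000] v=[-6.7500 3.5000]
Step 5: x=[2.1250 11.1875] v=[-1.5000 0.3750]

Answer: 2.1250 11.1875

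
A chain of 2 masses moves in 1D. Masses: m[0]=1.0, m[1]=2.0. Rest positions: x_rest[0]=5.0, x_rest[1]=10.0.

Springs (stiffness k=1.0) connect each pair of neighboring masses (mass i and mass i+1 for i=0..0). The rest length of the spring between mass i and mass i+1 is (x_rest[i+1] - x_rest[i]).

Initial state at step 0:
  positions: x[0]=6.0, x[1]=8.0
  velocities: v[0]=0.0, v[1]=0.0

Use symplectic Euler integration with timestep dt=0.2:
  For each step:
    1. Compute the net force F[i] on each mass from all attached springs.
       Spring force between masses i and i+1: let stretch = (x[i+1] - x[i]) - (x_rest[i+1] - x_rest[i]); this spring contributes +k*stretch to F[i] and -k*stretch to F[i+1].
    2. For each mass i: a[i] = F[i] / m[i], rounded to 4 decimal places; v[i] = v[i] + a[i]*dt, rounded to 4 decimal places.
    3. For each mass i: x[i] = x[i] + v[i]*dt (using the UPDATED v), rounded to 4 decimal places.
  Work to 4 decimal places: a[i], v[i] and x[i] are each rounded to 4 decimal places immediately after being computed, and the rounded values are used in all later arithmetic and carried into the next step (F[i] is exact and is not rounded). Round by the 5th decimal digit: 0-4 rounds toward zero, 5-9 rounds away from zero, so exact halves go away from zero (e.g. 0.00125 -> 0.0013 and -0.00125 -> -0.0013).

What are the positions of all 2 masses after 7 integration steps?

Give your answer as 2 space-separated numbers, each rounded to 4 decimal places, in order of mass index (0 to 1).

Step 0: x=[6.0000 8.0000] v=[0.0000 0.0000]
Step 1: x=[5.8800 8.0600] v=[-0.6000 0.3000]
Step 2: x=[5.6472 8.1764] v=[-1.1640 0.5820]
Step 3: x=[5.3156 8.3422] v=[-1.6582 0.8291]
Step 4: x=[4.9050 8.5475] v=[-2.0529 1.0264]
Step 5: x=[4.4401 8.7799] v=[-2.3244 1.1622]
Step 6: x=[3.9488 9.0255] v=[-2.4564 1.2282]
Step 7: x=[3.4606 9.2696] v=[-2.4411 1.2205]

Answer: 3.4606 9.2696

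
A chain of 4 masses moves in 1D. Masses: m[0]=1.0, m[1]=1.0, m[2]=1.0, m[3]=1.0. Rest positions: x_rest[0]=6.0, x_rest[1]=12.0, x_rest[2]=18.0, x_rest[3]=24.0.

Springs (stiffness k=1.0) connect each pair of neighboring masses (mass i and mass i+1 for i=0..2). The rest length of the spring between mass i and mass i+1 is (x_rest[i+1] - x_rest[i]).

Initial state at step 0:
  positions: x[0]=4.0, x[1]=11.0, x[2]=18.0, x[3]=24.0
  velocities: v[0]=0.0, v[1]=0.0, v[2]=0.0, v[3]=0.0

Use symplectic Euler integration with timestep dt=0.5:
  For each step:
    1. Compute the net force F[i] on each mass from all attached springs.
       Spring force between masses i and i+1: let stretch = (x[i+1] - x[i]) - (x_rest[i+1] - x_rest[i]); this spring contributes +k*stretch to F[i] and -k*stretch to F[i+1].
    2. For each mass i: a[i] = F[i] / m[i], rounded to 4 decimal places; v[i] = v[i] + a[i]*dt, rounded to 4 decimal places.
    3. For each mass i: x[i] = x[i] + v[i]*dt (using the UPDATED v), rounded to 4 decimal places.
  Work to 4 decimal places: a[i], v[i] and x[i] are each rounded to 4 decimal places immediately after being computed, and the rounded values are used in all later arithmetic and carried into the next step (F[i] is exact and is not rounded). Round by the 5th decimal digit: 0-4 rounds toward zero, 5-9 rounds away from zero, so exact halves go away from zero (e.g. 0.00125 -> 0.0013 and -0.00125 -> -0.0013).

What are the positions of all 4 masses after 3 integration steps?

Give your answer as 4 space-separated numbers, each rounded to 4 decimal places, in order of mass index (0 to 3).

Answer: 5.2032 11.0157 17.0469 23.7344

Derivation:
Step 0: x=[4.0000 11.0000 18.0000 24.0000] v=[0.0000 0.0000 0.0000 0.0000]
Step 1: x=[4.2500 11.0000 17.7500 24.0000] v=[0.5000 0.0000 -0.5000 0.0000]
Step 2: x=[4.6875 11.0000 17.3750 23.9375] v=[0.8750 0.0000 -0.7500 -0.1250]
Step 3: x=[5.2032 11.0157 17.0469 23.7344] v=[1.0313 0.0313 -0.6563 -0.4063]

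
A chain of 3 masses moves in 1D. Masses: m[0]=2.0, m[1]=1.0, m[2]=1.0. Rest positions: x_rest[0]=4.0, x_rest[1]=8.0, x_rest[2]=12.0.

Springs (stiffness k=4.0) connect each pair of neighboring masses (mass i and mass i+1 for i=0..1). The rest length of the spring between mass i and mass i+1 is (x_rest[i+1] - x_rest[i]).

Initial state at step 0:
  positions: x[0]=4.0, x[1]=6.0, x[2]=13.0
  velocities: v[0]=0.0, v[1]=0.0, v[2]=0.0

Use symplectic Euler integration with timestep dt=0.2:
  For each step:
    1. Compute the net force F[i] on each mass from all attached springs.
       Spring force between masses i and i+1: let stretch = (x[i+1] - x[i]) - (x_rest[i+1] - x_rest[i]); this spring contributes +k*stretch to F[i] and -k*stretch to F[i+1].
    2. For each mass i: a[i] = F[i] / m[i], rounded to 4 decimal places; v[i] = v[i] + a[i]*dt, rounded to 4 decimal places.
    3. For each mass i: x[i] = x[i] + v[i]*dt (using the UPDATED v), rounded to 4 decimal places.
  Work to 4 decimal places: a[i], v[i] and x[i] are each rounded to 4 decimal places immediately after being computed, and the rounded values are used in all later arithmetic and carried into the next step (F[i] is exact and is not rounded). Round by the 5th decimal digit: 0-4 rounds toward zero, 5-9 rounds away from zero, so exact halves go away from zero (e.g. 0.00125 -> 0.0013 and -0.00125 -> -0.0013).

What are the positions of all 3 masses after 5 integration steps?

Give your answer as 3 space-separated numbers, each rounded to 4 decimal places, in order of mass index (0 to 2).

Step 0: x=[4.0000 6.0000 13.0000] v=[0.0000 0.0000 0.0000]
Step 1: x=[3.8400 6.8000 12.5200] v=[-0.8000 4.0000 -2.4000]
Step 2: x=[3.5968 8.0416 11.7648] v=[-1.2160 6.2080 -3.7760]
Step 3: x=[3.3892 9.1677 11.0539] v=[-1.0381 5.6307 -3.5546]
Step 4: x=[3.3239 9.6711 10.6812] v=[-0.3267 2.5169 -1.8636]
Step 5: x=[3.4463 9.3205 10.7869] v=[0.6122 -1.7528 0.5283]

Answer: 3.4463 9.3205 10.7869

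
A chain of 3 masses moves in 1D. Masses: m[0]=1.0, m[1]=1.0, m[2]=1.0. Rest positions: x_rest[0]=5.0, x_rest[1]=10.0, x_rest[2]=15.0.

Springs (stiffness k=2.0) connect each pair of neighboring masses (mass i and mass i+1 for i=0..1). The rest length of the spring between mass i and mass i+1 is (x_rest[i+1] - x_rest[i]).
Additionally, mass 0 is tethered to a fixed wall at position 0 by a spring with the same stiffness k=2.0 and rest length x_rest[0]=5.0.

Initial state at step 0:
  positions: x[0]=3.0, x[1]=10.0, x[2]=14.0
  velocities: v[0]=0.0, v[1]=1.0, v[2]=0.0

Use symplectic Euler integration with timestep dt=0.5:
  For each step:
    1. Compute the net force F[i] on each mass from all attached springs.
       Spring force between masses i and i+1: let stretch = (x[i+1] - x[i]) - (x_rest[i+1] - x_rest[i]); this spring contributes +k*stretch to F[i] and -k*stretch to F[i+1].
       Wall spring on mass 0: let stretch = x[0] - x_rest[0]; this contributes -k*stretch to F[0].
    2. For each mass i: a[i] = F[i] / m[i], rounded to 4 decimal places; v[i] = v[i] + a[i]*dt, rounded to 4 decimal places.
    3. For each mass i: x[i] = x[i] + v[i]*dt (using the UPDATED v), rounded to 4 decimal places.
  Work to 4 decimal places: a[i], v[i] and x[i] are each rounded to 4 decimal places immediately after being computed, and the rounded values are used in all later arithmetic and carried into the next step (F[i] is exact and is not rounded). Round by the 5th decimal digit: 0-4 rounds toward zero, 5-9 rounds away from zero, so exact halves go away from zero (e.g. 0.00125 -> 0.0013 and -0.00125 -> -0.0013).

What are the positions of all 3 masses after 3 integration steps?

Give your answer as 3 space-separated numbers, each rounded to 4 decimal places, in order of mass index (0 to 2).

Step 0: x=[3.0000 10.0000 14.0000] v=[0.0000 1.0000 0.0000]
Step 1: x=[5.0000 9.0000 14.5000] v=[4.0000 -2.0000 1.0000]
Step 2: x=[6.5000 8.7500 14.7500] v=[3.0000 -0.5000 0.5000]
Step 3: x=[5.8750 10.3750 14.5000] v=[-1.2500 3.2500 -0.5000]

Answer: 5.8750 10.3750 14.5000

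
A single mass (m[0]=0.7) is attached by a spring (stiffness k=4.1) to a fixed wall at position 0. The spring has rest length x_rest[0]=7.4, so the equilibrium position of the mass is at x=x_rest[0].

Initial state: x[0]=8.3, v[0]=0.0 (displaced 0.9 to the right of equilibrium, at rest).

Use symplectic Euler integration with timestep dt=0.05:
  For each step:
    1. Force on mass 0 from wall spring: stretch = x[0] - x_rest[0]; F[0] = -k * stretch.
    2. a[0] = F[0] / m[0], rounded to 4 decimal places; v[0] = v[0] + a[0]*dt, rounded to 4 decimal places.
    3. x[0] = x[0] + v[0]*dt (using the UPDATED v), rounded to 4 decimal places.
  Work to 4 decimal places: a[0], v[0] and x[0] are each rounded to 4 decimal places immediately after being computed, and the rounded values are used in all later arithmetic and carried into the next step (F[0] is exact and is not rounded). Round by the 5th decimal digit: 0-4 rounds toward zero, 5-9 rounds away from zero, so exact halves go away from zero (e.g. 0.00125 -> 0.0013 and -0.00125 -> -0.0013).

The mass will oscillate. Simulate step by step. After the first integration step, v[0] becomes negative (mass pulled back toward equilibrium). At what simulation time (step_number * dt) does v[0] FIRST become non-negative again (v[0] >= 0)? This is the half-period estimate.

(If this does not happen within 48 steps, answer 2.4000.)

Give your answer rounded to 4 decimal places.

Step 0: x=[8.3000] v=[0.0000]
Step 1: x=[8.2868] v=[-0.2636]
Step 2: x=[8.2606] v=[-0.5233]
Step 3: x=[8.2218] v=[-0.7753]
Step 4: x=[8.1710] v=[-1.0160]
Step 5: x=[8.1089] v=[-1.2418]
Step 6: x=[8.0364] v=[-1.4494]
Step 7: x=[7.9546] v=[-1.6358]
Step 8: x=[7.8647] v=[-1.7982]
Step 9: x=[7.7680] v=[-1.9343]
Step 10: x=[7.6659] v=[-2.0421]
Step 11: x=[7.5599] v=[-2.1200]
Step 12: x=[7.4516] v=[-2.1668]
Step 13: x=[7.3425] v=[-2.1819]
Step 14: x=[7.2342] v=[-2.1651]
Step 15: x=[7.1284] v=[-2.1165]
Step 16: x=[7.0266] v=[-2.0370]
Step 17: x=[6.9302] v=[-1.9276]
Step 18: x=[6.8407] v=[-1.7900]
Step 19: x=[6.7594] v=[-1.6262]
Step 20: x=[6.6875] v=[-1.4386]
Step 21: x=[6.6260] v=[-1.2299]
Step 22: x=[6.5758] v=[-1.0032]
Step 23: x=[6.5377] v=[-0.7618]
Step 24: x=[6.5122] v=[-0.5093]
Step 25: x=[6.4997] v=[-0.2493]
Step 26: x=[6.5004] v=[0.0144]
First v>=0 after going negative at step 26, time=1.3000

Answer: 1.3000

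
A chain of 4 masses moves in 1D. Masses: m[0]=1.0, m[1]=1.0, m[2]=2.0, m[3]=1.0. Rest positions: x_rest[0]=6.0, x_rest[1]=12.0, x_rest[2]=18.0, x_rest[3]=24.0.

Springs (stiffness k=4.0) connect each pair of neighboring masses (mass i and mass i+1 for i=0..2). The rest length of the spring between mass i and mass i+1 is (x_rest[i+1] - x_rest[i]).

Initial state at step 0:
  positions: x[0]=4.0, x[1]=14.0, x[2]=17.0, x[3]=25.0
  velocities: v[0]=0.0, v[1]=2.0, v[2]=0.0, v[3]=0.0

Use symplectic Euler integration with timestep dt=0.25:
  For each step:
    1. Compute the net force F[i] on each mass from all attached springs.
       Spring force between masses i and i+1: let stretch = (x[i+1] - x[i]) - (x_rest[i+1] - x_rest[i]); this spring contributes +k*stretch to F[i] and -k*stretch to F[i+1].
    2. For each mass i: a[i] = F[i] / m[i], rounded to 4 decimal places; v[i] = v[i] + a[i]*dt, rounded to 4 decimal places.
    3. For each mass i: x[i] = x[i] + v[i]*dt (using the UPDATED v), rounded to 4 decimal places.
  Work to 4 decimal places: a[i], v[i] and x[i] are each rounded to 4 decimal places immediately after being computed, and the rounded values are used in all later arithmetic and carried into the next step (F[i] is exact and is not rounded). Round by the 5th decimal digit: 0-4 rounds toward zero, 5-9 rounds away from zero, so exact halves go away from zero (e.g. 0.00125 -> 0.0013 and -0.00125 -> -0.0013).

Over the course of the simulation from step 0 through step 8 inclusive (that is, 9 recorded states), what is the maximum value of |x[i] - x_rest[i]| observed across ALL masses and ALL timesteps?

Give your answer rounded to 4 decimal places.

Step 0: x=[4.0000 14.0000 17.0000 25.0000] v=[0.0000 2.0000 0.0000 0.0000]
Step 1: x=[5.0000 12.7500 17.6250 24.5000] v=[4.0000 -5.0000 2.5000 -2.0000]
Step 2: x=[6.4375 10.7813 18.5000 23.7813] v=[5.7500 -7.8750 3.5000 -2.8750]
Step 3: x=[7.4610 9.6563 19.0703 23.2422] v=[4.0938 -4.5001 2.2813 -2.1563]
Step 4: x=[7.5333 10.3360 18.9854 23.1602] v=[0.2891 2.7186 -0.3398 -0.3282]
Step 5: x=[6.8063 12.4773 18.3411 23.5345] v=[-2.9082 8.5653 -2.5771 1.4970]
Step 6: x=[5.9970 14.6668 17.6130 24.1104] v=[-3.2372 8.7581 -2.9123 2.3036]
Step 7: x=[5.8552 15.4254 17.3288 24.5620] v=[-0.5674 3.0345 -1.1367 1.8062]
Step 8: x=[6.6059 14.2673 17.7109 24.7053] v=[3.0028 -4.6323 1.5282 0.5730]
Max displacement = 3.4254

Answer: 3.4254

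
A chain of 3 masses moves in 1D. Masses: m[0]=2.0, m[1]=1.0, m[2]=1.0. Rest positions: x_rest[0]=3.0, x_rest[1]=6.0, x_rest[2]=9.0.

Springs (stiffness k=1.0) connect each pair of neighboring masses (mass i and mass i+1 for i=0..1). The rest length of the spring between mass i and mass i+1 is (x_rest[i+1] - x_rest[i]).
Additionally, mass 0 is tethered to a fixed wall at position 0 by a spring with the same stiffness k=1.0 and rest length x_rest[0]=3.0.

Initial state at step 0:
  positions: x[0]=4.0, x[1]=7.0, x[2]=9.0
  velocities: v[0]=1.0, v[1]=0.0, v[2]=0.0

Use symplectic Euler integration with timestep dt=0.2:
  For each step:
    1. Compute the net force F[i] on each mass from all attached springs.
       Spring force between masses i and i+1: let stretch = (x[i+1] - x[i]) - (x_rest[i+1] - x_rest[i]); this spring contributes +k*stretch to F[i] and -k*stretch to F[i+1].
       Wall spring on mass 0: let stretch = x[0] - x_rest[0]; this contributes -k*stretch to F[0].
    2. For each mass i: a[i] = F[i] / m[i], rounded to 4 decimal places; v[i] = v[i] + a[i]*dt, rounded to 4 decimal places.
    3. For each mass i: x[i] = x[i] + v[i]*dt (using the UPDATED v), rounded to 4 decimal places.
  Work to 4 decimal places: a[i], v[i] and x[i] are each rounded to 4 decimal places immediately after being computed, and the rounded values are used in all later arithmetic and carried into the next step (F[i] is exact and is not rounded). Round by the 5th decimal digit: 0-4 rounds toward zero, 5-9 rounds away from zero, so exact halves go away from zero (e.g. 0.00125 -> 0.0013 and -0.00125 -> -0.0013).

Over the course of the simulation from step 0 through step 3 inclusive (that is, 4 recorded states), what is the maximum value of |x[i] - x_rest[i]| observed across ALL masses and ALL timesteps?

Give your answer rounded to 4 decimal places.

Step 0: x=[4.0000 7.0000 9.0000] v=[1.0000 0.0000 0.0000]
Step 1: x=[4.1800 6.9600 9.0400] v=[0.9000 -0.2000 0.2000]
Step 2: x=[4.3320 6.8920 9.1168] v=[0.7600 -0.3400 0.3840]
Step 3: x=[4.4486 6.8106 9.2246] v=[0.5828 -0.4070 0.5390]
Max displacement = 1.4486

Answer: 1.4486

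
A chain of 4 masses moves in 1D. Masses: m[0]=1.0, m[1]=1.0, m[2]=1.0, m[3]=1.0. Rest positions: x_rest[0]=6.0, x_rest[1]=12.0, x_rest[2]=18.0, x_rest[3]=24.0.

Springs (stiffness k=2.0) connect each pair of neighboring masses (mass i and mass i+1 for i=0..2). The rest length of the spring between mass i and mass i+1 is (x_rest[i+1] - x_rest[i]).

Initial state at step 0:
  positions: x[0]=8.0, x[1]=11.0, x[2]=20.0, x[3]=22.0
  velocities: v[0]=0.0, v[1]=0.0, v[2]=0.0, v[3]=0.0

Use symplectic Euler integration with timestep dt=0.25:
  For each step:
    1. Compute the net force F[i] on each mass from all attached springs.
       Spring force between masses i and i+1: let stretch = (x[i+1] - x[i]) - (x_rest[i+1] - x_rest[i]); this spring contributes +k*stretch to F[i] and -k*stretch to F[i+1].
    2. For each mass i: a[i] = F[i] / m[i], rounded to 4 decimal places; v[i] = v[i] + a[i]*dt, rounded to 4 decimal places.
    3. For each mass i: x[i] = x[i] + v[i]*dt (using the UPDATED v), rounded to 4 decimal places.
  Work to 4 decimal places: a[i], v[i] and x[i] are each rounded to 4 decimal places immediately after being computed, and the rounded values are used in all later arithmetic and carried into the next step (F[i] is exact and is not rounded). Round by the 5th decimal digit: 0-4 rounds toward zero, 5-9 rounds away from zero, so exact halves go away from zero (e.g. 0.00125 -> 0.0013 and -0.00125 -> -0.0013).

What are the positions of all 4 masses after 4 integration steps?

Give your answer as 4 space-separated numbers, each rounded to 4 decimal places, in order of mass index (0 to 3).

Step 0: x=[8.0000 11.0000 20.0000 22.0000] v=[0.0000 0.0000 0.0000 0.0000]
Step 1: x=[7.6250 11.7500 19.1250 22.5000] v=[-1.5000 3.0000 -3.5000 2.0000]
Step 2: x=[7.0156 12.9063 17.7500 23.3281] v=[-2.4375 4.6250 -5.5000 3.3125]
Step 3: x=[6.3926 13.9317 16.4668 24.2090] v=[-2.4922 4.1015 -5.1328 3.5235]
Step 4: x=[5.9619 14.3316 15.8345 24.8721] v=[-1.7227 1.5995 -2.5293 2.6524]

Answer: 5.9619 14.3316 15.8345 24.8721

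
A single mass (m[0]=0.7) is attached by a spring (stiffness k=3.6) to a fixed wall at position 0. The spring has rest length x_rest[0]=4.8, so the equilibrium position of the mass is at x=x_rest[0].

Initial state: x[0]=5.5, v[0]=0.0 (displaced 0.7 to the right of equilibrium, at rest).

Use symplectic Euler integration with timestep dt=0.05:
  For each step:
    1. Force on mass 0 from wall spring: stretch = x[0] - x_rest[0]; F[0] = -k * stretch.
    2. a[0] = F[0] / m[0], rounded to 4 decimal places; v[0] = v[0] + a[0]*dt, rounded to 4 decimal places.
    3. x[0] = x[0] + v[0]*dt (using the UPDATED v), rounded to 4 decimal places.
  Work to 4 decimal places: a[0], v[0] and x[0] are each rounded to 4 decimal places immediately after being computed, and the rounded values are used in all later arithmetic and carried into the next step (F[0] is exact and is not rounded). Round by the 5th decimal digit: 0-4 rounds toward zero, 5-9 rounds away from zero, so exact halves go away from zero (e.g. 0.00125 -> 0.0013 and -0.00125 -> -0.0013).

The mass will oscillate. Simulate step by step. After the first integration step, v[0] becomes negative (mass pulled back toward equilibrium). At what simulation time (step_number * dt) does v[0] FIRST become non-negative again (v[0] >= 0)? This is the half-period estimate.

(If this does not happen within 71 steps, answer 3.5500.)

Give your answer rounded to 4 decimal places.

Answer: 1.4000

Derivation:
Step 0: x=[5.5000] v=[0.0000]
Step 1: x=[5.4910] v=[-0.1800]
Step 2: x=[5.4731] v=[-0.3577]
Step 3: x=[5.4466] v=[-0.5308]
Step 4: x=[5.4117] v=[-0.6971]
Step 5: x=[5.3690] v=[-0.8544]
Step 6: x=[5.3190] v=[-1.0007]
Step 7: x=[5.2623] v=[-1.1342]
Step 8: x=[5.1996] v=[-1.2531]
Step 9: x=[5.1318] v=[-1.3559]
Step 10: x=[5.0597] v=[-1.4412]
Step 11: x=[4.9843] v=[-1.5080]
Step 12: x=[4.9065] v=[-1.5554]
Step 13: x=[4.8274] v=[-1.5828]
Step 14: x=[4.7479] v=[-1.5898]
Step 15: x=[4.6691] v=[-1.5764]
Step 16: x=[4.5920] v=[-1.5427]
Step 17: x=[4.5175] v=[-1.4892]
Step 18: x=[4.4467] v=[-1.4166]
Step 19: x=[4.3804] v=[-1.3258]
Step 20: x=[4.3195] v=[-1.2179]
Step 21: x=[4.2648] v=[-1.0943]
Step 22: x=[4.2170] v=[-0.9567]
Step 23: x=[4.1767] v=[-0.8068]
Step 24: x=[4.1444] v=[-0.6465]
Step 25: x=[4.1205] v=[-0.4779]
Step 26: x=[4.1053] v=[-0.3032]
Step 27: x=[4.0991] v=[-0.1246]
Step 28: x=[4.1019] v=[0.0556]
First v>=0 after going negative at step 28, time=1.4000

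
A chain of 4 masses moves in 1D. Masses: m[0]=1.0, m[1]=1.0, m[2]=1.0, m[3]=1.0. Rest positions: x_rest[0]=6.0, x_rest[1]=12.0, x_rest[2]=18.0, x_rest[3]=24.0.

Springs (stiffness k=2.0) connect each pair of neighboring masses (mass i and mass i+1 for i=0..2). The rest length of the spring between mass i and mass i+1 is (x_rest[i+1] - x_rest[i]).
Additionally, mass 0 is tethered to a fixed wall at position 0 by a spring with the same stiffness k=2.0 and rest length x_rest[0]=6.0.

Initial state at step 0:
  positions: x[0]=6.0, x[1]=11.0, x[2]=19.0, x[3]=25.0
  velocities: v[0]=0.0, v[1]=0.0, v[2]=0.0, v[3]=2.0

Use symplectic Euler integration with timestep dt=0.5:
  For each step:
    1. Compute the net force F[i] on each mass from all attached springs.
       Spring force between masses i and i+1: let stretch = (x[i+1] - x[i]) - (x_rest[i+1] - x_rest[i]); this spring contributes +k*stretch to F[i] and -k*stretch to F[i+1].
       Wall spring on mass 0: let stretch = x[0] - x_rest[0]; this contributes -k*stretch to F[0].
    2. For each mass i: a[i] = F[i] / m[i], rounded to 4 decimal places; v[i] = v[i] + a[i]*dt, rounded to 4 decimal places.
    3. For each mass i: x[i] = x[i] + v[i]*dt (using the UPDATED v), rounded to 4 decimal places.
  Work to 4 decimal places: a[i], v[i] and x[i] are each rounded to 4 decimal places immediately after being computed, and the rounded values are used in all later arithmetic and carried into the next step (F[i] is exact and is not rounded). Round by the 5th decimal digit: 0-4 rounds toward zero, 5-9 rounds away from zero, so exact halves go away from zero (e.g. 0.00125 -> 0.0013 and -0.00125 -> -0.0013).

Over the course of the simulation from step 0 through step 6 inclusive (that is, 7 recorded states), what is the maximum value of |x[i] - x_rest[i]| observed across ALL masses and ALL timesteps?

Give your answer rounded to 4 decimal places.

Step 0: x=[6.0000 11.0000 19.0000 25.0000] v=[0.0000 0.0000 0.0000 2.0000]
Step 1: x=[5.5000 12.5000 18.0000 26.0000] v=[-1.0000 3.0000 -2.0000 2.0000]
Step 2: x=[5.7500 13.2500 18.2500 26.0000] v=[0.5000 1.5000 0.5000 0.0000]
Step 3: x=[6.8750 12.7500 19.8750 25.1250] v=[2.2500 -1.0000 3.2500 -1.7500]
Step 4: x=[7.5000 12.8750 20.5625 24.6250] v=[1.2500 0.2500 1.3750 -1.0000]
Step 5: x=[7.0625 14.1563 19.4375 25.0938] v=[-0.8750 2.5625 -2.2500 0.9375]
Step 6: x=[6.6407 14.5313 18.5001 25.7344] v=[-0.8437 0.7499 -1.8749 1.2812]
Max displacement = 2.5625

Answer: 2.5625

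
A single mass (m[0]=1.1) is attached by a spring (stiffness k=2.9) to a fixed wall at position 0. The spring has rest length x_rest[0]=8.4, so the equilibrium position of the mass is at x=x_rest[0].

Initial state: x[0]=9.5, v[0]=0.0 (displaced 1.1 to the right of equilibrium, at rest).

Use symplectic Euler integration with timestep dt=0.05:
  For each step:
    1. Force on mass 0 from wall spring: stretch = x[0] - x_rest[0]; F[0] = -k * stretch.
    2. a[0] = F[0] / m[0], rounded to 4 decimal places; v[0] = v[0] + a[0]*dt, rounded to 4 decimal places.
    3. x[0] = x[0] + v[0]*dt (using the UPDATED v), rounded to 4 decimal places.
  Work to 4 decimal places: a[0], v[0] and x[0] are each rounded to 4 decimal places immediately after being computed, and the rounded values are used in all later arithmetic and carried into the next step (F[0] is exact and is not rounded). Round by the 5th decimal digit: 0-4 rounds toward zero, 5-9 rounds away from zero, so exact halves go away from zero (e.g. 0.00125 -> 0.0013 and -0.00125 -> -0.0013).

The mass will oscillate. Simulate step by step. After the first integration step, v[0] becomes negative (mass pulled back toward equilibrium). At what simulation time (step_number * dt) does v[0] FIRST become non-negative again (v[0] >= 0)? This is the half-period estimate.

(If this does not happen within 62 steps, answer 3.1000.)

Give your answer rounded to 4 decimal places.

Step 0: x=[9.5000] v=[0.0000]
Step 1: x=[9.4928] v=[-0.1450]
Step 2: x=[9.4783] v=[-0.2891]
Step 3: x=[9.4567] v=[-0.4312]
Step 4: x=[9.4282] v=[-0.5705]
Step 5: x=[9.3929] v=[-0.7060]
Step 6: x=[9.3511] v=[-0.8369]
Step 7: x=[9.3030] v=[-0.9623]
Step 8: x=[9.2489] v=[-1.0813]
Step 9: x=[9.1892] v=[-1.1932]
Step 10: x=[9.1243] v=[-1.2972]
Step 11: x=[9.0547] v=[-1.3927]
Step 12: x=[8.9808] v=[-1.4790]
Step 13: x=[8.9030] v=[-1.5556]
Step 14: x=[8.8219] v=[-1.6219]
Step 15: x=[8.7380] v=[-1.6775]
Step 16: x=[8.6519] v=[-1.7221]
Step 17: x=[8.5641] v=[-1.7553]
Step 18: x=[8.4753] v=[-1.7769]
Step 19: x=[8.3860] v=[-1.7868]
Step 20: x=[8.2968] v=[-1.7850]
Step 21: x=[8.2082] v=[-1.7714]
Step 22: x=[8.1209] v=[-1.7461]
Step 23: x=[8.0354] v=[-1.7093]
Step 24: x=[7.9523] v=[-1.6612]
Step 25: x=[7.8722] v=[-1.6022]
Step 26: x=[7.7956] v=[-1.5326]
Step 27: x=[7.7230] v=[-1.4529]
Step 28: x=[7.6548] v=[-1.3637]
Step 29: x=[7.5915] v=[-1.2655]
Step 30: x=[7.5336] v=[-1.1589]
Step 31: x=[7.4814] v=[-1.0447]
Step 32: x=[7.4352] v=[-0.9236]
Step 33: x=[7.3954] v=[-0.7964]
Step 34: x=[7.3622] v=[-0.6640]
Step 35: x=[7.3358] v=[-0.5272]
Step 36: x=[7.3165] v=[-0.3869]
Step 37: x=[7.3043] v=[-0.2441]
Step 38: x=[7.2993] v=[-0.0997]
Step 39: x=[7.3016] v=[0.0454]
First v>=0 after going negative at step 39, time=1.9500

Answer: 1.9500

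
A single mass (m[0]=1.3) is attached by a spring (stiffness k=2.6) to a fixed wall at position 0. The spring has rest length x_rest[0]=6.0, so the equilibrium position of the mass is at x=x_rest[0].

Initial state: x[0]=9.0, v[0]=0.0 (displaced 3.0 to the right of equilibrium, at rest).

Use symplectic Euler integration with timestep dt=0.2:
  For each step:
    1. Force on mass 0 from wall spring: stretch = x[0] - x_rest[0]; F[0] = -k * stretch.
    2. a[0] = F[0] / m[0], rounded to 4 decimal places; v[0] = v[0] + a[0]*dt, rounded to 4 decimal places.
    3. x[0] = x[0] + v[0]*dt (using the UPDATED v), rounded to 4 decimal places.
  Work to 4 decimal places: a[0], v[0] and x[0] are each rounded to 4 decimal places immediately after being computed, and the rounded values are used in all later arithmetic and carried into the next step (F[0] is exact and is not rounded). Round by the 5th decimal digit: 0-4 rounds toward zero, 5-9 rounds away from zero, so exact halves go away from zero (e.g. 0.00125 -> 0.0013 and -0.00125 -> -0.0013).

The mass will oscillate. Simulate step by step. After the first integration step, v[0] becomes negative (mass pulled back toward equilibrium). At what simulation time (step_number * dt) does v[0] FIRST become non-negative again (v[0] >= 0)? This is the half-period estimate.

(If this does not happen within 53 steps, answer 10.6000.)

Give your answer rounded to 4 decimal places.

Answer: 2.4000

Derivation:
Step 0: x=[9.0000] v=[0.0000]
Step 1: x=[8.7600] v=[-1.2000]
Step 2: x=[8.2992] v=[-2.3040]
Step 3: x=[7.6545] v=[-3.2237]
Step 4: x=[6.8774] v=[-3.8855]
Step 5: x=[6.0301] v=[-4.2365]
Step 6: x=[5.1804] v=[-4.2485]
Step 7: x=[4.3963] v=[-3.9207]
Step 8: x=[3.7405] v=[-3.2792]
Step 9: x=[3.2654] v=[-2.3754]
Step 10: x=[3.0091] v=[-1.2816]
Step 11: x=[2.9921] v=[-0.0852]
Step 12: x=[3.2157] v=[1.1180]
First v>=0 after going negative at step 12, time=2.4000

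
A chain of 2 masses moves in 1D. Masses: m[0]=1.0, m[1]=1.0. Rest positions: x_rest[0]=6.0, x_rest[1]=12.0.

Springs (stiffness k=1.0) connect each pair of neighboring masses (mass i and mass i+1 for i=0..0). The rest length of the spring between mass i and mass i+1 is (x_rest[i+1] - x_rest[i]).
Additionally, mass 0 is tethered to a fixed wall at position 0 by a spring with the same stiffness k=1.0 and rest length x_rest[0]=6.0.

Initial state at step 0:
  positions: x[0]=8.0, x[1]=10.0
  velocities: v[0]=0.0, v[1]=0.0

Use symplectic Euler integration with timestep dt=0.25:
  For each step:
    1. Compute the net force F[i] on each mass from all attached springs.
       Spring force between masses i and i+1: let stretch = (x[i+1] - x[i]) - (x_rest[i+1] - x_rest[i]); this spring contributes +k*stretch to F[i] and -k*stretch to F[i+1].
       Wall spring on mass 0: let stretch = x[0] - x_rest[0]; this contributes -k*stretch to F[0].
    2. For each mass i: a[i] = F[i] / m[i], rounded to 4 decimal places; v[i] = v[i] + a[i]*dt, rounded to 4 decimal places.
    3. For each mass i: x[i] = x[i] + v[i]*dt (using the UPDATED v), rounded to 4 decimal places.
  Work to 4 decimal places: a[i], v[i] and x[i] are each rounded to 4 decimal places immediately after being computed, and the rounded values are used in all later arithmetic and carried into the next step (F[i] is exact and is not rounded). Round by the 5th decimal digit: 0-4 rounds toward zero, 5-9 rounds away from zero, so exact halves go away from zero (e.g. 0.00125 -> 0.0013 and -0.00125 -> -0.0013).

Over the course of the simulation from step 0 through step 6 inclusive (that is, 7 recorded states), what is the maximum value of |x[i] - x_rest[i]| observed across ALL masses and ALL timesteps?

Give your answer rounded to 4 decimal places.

Step 0: x=[8.0000 10.0000] v=[0.0000 0.0000]
Step 1: x=[7.6250 10.2500] v=[-1.5000 1.0000]
Step 2: x=[6.9375 10.7110] v=[-2.7500 1.8438]
Step 3: x=[6.0523 11.3111] v=[-3.5410 2.4004]
Step 4: x=[5.1175 11.9575] v=[-3.7394 2.5857]
Step 5: x=[4.2903 12.5514] v=[-3.3088 2.3757]
Step 6: x=[3.7113 13.0040] v=[-2.3161 1.8104]
Max displacement = 2.2887

Answer: 2.2887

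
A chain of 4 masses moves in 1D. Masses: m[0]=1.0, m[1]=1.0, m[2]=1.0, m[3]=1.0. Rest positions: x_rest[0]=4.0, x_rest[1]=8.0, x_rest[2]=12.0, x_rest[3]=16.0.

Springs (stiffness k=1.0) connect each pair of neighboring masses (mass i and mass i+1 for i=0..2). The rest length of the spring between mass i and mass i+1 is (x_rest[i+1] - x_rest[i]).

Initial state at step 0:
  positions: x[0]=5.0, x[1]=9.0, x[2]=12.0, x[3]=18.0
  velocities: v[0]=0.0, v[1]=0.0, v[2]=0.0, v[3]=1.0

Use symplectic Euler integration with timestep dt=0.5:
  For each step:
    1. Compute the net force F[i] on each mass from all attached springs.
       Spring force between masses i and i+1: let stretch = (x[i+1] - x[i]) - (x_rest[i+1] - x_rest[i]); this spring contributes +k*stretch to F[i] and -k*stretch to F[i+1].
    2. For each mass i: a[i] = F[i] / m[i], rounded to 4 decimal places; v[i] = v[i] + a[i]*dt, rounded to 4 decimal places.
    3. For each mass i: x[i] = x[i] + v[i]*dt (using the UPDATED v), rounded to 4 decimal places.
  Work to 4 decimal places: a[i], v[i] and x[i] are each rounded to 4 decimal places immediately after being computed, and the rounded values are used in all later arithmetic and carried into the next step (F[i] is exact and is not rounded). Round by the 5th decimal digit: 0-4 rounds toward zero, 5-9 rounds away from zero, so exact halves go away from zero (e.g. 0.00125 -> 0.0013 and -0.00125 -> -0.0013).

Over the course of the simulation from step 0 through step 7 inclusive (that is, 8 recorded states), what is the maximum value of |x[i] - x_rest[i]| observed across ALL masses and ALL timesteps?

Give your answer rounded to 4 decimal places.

Answer: 2.5313

Derivation:
Step 0: x=[5.0000 9.0000 12.0000 18.0000] v=[0.0000 0.0000 0.0000 1.0000]
Step 1: x=[5.0000 8.7500 12.7500 18.0000] v=[0.0000 -0.5000 1.5000 0.0000]
Step 2: x=[4.9375 8.5625 13.8125 17.6875] v=[-0.1250 -0.3750 2.1250 -0.6250]
Step 3: x=[4.7813 8.7813 14.5313 17.4063] v=[-0.3125 0.4375 1.4375 -0.5625]
Step 4: x=[4.6251 9.4376 14.5313 17.4063] v=[-0.3125 1.3125 0.0000 0.0000]
Step 5: x=[4.6720 10.1642 13.9766 17.6876] v=[0.0938 1.4531 -1.1094 0.5625]
Step 6: x=[5.0920 10.4708 13.3966 18.0411] v=[0.8399 0.6132 -1.1601 0.7070]
Step 7: x=[5.8567 10.1642 13.2462 18.2335] v=[1.5293 -0.6133 -0.3008 0.3848]
Max displacement = 2.5313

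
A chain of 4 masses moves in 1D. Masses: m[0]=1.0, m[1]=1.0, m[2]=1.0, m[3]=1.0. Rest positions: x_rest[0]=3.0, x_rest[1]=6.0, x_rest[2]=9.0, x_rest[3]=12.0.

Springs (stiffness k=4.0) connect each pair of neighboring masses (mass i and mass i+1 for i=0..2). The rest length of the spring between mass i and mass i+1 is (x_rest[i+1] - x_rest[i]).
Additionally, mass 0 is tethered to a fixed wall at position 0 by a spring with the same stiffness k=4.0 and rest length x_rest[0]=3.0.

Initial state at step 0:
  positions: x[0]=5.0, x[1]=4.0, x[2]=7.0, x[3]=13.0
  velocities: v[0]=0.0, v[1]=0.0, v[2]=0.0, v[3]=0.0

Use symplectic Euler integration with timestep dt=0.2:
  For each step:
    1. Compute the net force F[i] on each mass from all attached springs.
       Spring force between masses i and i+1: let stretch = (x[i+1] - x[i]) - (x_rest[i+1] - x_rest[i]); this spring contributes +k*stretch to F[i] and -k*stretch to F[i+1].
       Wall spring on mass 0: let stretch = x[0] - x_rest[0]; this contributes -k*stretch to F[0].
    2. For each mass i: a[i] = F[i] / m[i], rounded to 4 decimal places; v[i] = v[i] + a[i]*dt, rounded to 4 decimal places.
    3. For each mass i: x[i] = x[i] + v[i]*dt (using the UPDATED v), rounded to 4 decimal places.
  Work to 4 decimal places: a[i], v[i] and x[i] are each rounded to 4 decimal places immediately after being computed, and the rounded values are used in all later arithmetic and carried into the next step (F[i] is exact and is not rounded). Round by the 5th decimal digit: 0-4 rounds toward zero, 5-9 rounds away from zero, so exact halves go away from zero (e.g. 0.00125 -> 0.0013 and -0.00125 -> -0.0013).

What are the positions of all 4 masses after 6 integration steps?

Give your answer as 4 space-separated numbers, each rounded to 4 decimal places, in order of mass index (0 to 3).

Step 0: x=[5.0000 4.0000 7.0000 13.0000] v=[0.0000 0.0000 0.0000 0.0000]
Step 1: x=[4.0400 4.6400 7.4800 12.5200] v=[-4.8000 3.2000 2.4000 -2.4000]
Step 2: x=[2.5296 5.6384 8.3120 11.7136] v=[-7.5520 4.9920 4.1600 -4.0320]
Step 3: x=[1.1119 6.5672 9.2605 10.8429] v=[-7.0886 4.6438 4.7424 -4.3533]
Step 4: x=[0.3891 7.0540 10.0312 10.1991] v=[-3.6139 2.4342 3.8537 -3.2192]
Step 5: x=[0.6704 6.9508 10.3525 10.0084] v=[1.4067 -0.5160 1.6063 -0.9535]
Step 6: x=[1.8493 6.3870 10.0744 10.3528] v=[5.8947 -2.8190 -1.3903 1.7218]

Answer: 1.8493 6.3870 10.0744 10.3528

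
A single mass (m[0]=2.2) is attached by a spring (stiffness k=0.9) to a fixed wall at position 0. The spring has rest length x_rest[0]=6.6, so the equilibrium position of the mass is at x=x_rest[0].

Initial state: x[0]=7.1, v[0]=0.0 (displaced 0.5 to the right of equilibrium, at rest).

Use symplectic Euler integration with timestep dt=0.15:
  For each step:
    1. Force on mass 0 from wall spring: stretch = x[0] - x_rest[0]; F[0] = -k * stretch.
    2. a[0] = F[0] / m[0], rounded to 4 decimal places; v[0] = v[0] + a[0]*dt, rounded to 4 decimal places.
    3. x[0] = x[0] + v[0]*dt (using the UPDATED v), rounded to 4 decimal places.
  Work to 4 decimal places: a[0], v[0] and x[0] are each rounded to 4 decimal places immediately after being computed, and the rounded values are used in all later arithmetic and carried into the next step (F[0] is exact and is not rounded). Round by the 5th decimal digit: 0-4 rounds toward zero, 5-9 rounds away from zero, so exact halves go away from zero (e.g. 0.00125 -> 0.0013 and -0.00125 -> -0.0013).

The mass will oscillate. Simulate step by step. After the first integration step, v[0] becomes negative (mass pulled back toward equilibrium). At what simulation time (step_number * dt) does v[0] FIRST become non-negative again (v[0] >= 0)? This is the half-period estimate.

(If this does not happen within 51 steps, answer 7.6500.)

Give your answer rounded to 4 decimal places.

Step 0: x=[7.1000] v=[0.0000]
Step 1: x=[7.0954] v=[-0.0307]
Step 2: x=[7.0862] v=[-0.0611]
Step 3: x=[7.0726] v=[-0.0909]
Step 4: x=[7.0546] v=[-0.1199]
Step 5: x=[7.0324] v=[-0.1478]
Step 6: x=[7.0063] v=[-0.1743]
Step 7: x=[6.9764] v=[-0.1992]
Step 8: x=[6.9431] v=[-0.2223]
Step 9: x=[6.9066] v=[-0.2434]
Step 10: x=[6.8673] v=[-0.2622]
Step 11: x=[6.8255] v=[-0.2786]
Step 12: x=[6.7816] v=[-0.2924]
Step 13: x=[6.7361] v=[-0.3035]
Step 14: x=[6.6893] v=[-0.3119]
Step 15: x=[6.6417] v=[-0.3174]
Step 16: x=[6.5937] v=[-0.3200]
Step 17: x=[6.5458] v=[-0.3196]
Step 18: x=[6.4984] v=[-0.3163]
Step 19: x=[6.4519] v=[-0.3101]
Step 20: x=[6.4068] v=[-0.3010]
Step 21: x=[6.3634] v=[-0.2892]
Step 22: x=[6.3222] v=[-0.2747]
Step 23: x=[6.2835] v=[-0.2577]
Step 24: x=[6.2478] v=[-0.2383]
Step 25: x=[6.2153] v=[-0.2167]
Step 26: x=[6.1863] v=[-0.1931]
Step 27: x=[6.1611] v=[-0.1677]
Step 28: x=[6.1400] v=[-0.1408]
Step 29: x=[6.1231] v=[-0.1126]
Step 30: x=[6.1106] v=[-0.0833]
Step 31: x=[6.1026] v=[-0.0533]
Step 32: x=[6.0992] v=[-0.0228]
Step 33: x=[6.1004] v=[0.0079]
First v>=0 after going negative at step 33, time=4.9500

Answer: 4.9500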